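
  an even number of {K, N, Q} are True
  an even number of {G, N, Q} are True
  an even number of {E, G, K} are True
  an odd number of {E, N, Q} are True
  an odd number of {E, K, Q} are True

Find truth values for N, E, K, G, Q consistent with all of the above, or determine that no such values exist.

N=T, E=F, K=T, G=T, Q=F

{K, N, Q}: 2 true → even ✓
{G, N, Q}: 2 true → even ✓
{E, G, K}: 2 true → even ✓
{E, N, Q}: 1 true → odd ✓
{E, K, Q}: 1 true → odd ✓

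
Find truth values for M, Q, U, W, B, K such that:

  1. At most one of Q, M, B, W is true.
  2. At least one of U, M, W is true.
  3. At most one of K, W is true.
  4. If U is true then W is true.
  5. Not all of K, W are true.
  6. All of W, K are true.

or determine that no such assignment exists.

Case K = True:
  (3) with K=T forces W = False.
  Constraint (6) is violated (W=F) — contradiction.
Case K = False:
  Constraint (6) is violated (K=F) — contradiction.
Both cases fail — unsatisfiable.

Unsatisfiable — no assignment works.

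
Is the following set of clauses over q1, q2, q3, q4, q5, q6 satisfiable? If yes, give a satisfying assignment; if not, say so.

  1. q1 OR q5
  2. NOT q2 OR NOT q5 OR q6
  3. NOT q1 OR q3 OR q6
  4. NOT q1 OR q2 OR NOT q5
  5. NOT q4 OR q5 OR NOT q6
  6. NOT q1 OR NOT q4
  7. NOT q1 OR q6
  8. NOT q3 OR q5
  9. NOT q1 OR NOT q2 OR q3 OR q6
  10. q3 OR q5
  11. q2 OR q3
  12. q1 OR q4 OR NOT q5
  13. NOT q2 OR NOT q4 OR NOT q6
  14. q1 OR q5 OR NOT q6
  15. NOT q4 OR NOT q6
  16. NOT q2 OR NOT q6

q1 = False, q2 = False, q3 = True, q4 = True, q5 = True, q6 = False

Set q1 = False.
  then (q1 OR q5) forces q5 = True.
  then (q1 OR q4 OR NOT q5) forces q4 = True.
  then (NOT q4 OR NOT q6) forces q6 = False.
  then (NOT q2 OR NOT q5 OR q6) forces q2 = False.
  then (q2 OR q3) forces q3 = True.
All clauses satisfied.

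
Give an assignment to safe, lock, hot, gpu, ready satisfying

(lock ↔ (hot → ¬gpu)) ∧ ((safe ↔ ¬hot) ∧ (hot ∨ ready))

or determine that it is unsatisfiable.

safe=T, lock=T, hot=F, gpu=F, ready=T

  lock ↔ (hot → ¬gpu) = True
    hot → ¬gpu = True
      ¬gpu = True
  (safe ↔ ¬hot) ∧ (hot ∨ ready) = True
    safe ↔ ¬hot = True
      ¬hot = True
    hot ∨ ready = True
Both conjuncts True, so the formula holds.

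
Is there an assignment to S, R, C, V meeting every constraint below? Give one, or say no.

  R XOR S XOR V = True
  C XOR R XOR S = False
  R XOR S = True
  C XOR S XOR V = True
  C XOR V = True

S = False; R = True; C = True; V = False

R XOR S XOR V = T XOR F XOR F = True ✓
C XOR R XOR S = T XOR T XOR F = False ✓
R XOR S = T XOR F = True ✓
C XOR S XOR V = T XOR F XOR F = True ✓
C XOR V = T XOR F = True ✓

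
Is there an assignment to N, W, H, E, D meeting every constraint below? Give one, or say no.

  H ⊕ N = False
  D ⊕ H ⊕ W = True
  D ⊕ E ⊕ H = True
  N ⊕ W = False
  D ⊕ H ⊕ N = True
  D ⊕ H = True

N = False, W = False, H = False, E = False, D = True

H ⊕ N = F ⊕ F = False ✓
D ⊕ H ⊕ W = T ⊕ F ⊕ F = True ✓
D ⊕ E ⊕ H = T ⊕ F ⊕ F = True ✓
N ⊕ W = F ⊕ F = False ✓
D ⊕ H ⊕ N = T ⊕ F ⊕ F = True ✓
D ⊕ H = T ⊕ F = True ✓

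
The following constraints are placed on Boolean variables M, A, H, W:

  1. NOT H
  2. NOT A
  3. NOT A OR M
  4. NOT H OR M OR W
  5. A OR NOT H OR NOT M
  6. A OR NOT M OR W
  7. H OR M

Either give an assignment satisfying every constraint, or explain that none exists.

M = True, A = False, H = False, W = True

Unit clause (NOT H) forces H = False.
Unit clause (NOT A) forces A = False.
In (H OR M) only M is left, so M = True.
In (A OR NOT M OR W) only W is left, so W = True.
Check each clause:
  (NOT H): NOT H holds.
  (NOT A): NOT A holds.
  (NOT A OR M): NOT A holds.
  (NOT H OR M OR W): NOT H holds.
  (A OR NOT H OR NOT M): NOT H holds.
  (A OR NOT M OR W): W holds.
  (H OR M): M holds.
All clauses satisfied.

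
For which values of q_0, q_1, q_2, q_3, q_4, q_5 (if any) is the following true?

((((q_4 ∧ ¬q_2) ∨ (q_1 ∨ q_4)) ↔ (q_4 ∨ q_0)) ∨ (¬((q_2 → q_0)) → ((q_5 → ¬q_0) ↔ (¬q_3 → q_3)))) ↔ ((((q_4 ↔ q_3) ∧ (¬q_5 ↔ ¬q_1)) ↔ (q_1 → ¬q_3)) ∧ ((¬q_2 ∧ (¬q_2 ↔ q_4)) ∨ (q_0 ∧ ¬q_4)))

q_0=F; q_1=T; q_2=T; q_3=F; q_4=F; q_5=T

  ((((q_4 ∧ ¬q_2) ∨ (q_1 ∨ q_4)) ↔ (q_4 ∨ q_0)) ∨ (¬((q_2 → q_0)) → ((q_5 → ¬q_0) ↔ (¬q_3 → q_3)))) ↔ ((((q_4 ↔ q_3) ∧ (¬q_5 ↔ ¬q_1)) ↔ (q_1 → ¬q_3)) ∧ ((¬q_2 ∧ (¬q_2 ↔ q_4)) ∨ (q_0 ∧ ¬q_4))) = True
    (((q_4 ∧ ¬q_2) ∨ (q_1 ∨ q_4)) ↔ (q_4 ∨ q_0)) ∨ (¬((q_2 → q_0)) → ((q_5 → ¬q_0) ↔ (¬q_3 → q_3))) = False
      ((q_4 ∧ ¬q_2) ∨ (q_1 ∨ q_4)) ↔ (q_4 ∨ q_0) = False
        (q_4 ∧ ¬q_2) ∨ (q_1 ∨ q_4) = True
          q_4 ∧ ¬q_2 = False
            ¬q_2 = False
          q_1 ∨ q_4 = True
        q_4 ∨ q_0 = False
      ¬((q_2 → q_0)) → ((q_5 → ¬q_0) ↔ (¬q_3 → q_3)) = False
        ¬((q_2 → q_0)) = True
          q_2 → q_0 = False
        (q_5 → ¬q_0) ↔ (¬q_3 → q_3) = False
          q_5 → ¬q_0 = True
            ¬q_0 = True
          ¬q_3 → q_3 = False
            ¬q_3 = True
    (((q_4 ↔ q_3) ∧ (¬q_5 ↔ ¬q_1)) ↔ (q_1 → ¬q_3)) ∧ ((¬q_2 ∧ (¬q_2 ↔ q_4)) ∨ (q_0 ∧ ¬q_4)) = False
      ((q_4 ↔ q_3) ∧ (¬q_5 ↔ ¬q_1)) ↔ (q_1 → ¬q_3) = True
        (q_4 ↔ q_3) ∧ (¬q_5 ↔ ¬q_1) = True
          q_4 ↔ q_3 = True
          ¬q_5 ↔ ¬q_1 = True
            ¬q_5 = False
            ¬q_1 = False
        q_1 → ¬q_3 = True
          ¬q_3 = True
      (¬q_2 ∧ (¬q_2 ↔ q_4)) ∨ (q_0 ∧ ¬q_4) = False
        ¬q_2 ∧ (¬q_2 ↔ q_4) = False
          ¬q_2 = False
          ¬q_2 ↔ q_4 = True
            ¬q_2 = False
        q_0 ∧ ¬q_4 = False
          ¬q_4 = True
The formula evaluates to True.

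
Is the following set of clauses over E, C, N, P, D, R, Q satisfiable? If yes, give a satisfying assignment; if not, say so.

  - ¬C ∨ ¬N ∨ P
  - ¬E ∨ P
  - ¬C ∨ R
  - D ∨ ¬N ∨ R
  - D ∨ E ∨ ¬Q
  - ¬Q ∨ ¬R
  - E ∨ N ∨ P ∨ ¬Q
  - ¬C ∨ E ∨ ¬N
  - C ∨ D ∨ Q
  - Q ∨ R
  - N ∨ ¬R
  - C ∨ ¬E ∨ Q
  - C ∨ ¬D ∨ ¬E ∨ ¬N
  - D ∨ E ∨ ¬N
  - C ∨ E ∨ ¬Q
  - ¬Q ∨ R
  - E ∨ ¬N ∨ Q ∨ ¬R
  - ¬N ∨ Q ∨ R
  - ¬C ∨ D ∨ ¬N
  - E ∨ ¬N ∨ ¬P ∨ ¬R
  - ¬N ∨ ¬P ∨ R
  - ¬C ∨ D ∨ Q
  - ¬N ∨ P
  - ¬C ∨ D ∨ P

E = True, C = True, N = True, P = True, D = True, R = True, Q = False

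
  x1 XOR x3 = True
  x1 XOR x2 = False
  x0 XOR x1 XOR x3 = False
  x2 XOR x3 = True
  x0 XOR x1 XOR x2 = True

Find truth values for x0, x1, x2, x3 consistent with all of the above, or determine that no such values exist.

x0=T; x1=F; x2=F; x3=T

x1 XOR x3 = F XOR T = True ✓
x1 XOR x2 = F XOR F = False ✓
x0 XOR x1 XOR x3 = T XOR F XOR T = False ✓
x2 XOR x3 = F XOR T = True ✓
x0 XOR x1 XOR x2 = T XOR F XOR F = True ✓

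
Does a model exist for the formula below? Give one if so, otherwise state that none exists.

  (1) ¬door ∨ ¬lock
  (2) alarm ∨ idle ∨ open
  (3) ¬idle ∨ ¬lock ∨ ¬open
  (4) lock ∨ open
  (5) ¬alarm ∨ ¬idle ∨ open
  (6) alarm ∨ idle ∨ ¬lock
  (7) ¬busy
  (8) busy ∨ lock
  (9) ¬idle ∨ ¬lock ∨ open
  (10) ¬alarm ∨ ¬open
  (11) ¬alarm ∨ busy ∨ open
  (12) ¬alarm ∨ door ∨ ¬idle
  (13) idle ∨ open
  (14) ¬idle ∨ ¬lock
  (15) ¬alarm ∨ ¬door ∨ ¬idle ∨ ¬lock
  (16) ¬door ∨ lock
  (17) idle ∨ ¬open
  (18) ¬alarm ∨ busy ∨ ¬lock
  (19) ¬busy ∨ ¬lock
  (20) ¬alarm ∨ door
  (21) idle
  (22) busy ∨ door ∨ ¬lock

UNSATISFIABLE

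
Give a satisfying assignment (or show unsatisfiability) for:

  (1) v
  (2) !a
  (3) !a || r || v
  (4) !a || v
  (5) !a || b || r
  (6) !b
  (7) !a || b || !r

Unit clause (v) forces v = True.
Unit clause (!a) forces a = False.
Unit clause (!b) forces b = False.
Set r = False.
Check each clause:
  (v): v holds.
  (!a): !a holds.
  (!a || r || v): !a holds.
  (!a || v): !a holds.
  (!a || b || r): !a holds.
  (!b): !b holds.
  (!a || b || !r): !a holds.
All clauses satisfied.

b: False, r: False, v: True, a: False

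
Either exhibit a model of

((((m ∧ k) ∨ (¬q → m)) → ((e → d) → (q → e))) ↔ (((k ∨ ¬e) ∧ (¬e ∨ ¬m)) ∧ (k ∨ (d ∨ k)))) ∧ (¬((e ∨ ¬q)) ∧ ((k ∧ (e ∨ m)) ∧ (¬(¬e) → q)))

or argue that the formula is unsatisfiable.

No satisfying assignment exists.

Case e = True: the conjunct ¬((e ∨ ¬q)) becomes ¬((True ∨ ¬q)) = False.
Case e = False: the formula simplifies to ((((m ∧ k) ∨ (¬q → m)) → ¬q) ↔ (k ∨ (d ∨ k))) ∧ (¬(¬q) ∧ (k ∧ m)).
  q = True: simplifies to ¬((k ∨ (d ∨ k))) ∧ (k ∧ m).
    k = True: the conjunct ¬((k ∨ (d ∨ k))) becomes ¬((True ∨ True)) = False.
    k = False: the conjunct k is False.
  q = False: the conjunct ¬(¬q) becomes ¬(¬False) = False.
Both cases fail — unsatisfiable.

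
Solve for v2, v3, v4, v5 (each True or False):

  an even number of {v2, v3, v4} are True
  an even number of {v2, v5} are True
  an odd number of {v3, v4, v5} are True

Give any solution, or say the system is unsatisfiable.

Adding constraints 1, 2, 3 mod 2: every variable appears an even number of times on the left, so the left side is 0.
But the right sides sum to 1 (mod 2). 0 ≠ 1 — the system is inconsistent.

UNSATISFIABLE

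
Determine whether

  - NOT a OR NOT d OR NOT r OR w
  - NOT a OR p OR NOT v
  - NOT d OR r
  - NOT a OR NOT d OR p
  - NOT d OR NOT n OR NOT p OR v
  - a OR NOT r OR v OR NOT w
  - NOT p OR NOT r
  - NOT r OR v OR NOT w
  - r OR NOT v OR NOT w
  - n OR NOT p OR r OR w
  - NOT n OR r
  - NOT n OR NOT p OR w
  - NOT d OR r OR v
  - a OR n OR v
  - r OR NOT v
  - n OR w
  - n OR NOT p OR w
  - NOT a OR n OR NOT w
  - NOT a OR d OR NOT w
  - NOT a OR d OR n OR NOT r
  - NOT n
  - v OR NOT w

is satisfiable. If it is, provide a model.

Unit clause (NOT n) forces n = False.
In (n OR w) only w is left, so w = True.
In (NOT a OR n OR NOT w) only NOT a is left, so a = False.
In (v OR NOT w) only v is left, so v = True.
In (r OR NOT v OR NOT w) only r is left, so r = True.
In (NOT p OR NOT r) only NOT p is left, so p = False.
Set d = False.
All clauses satisfied.

r=T, v=T, a=F, w=T, n=F, p=F, d=F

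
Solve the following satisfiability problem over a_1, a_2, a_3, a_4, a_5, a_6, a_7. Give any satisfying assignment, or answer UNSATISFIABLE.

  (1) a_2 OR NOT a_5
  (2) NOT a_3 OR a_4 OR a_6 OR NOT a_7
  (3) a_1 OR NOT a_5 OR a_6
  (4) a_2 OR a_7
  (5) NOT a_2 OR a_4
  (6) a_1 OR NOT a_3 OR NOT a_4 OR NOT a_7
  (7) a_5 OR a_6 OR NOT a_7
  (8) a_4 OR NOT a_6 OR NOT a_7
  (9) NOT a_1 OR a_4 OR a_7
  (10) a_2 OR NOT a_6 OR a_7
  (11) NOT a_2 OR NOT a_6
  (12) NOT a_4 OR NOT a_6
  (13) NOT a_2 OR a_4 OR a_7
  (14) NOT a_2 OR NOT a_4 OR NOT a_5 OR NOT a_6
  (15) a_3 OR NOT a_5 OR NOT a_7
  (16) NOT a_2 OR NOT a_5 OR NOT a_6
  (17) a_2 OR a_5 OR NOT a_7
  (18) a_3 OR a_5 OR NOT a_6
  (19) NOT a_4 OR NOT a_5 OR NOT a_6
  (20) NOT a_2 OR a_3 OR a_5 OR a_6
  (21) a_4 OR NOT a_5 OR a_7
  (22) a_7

a_1 = True, a_2 = True, a_3 = True, a_4 = True, a_5 = True, a_6 = False, a_7 = True

Unit clause (a_7) forces a_7 = True.
Set a_1 = True.
Try a_2 = False:
  (a_2 OR NOT a_5) forces a_5 = False.
  clause (a_2 OR a_5 OR NOT a_7) is falsified — backtrack.
So a_2 = True.
  then (NOT a_2 OR a_4) forces a_4 = True.
  then (NOT a_2 OR NOT a_6) forces a_6 = False.
  then (a_5 OR a_6 OR NOT a_7) forces a_5 = True.
  then (a_3 OR NOT a_5 OR NOT a_7) forces a_3 = True.
All clauses satisfied.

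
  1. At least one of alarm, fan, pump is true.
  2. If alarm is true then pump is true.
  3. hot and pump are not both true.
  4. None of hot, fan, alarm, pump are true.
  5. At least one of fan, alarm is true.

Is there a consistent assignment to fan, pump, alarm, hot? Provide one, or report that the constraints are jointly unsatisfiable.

Case alarm = True:
  Constraint (4) is violated (alarm=T) — contradiction.
Case alarm = False:
  (4) forces hot = False.
  (4) forces fan = False.
  Constraint (5) is violated (fan=F, alarm=F) — contradiction.
Both cases fail — unsatisfiable.

No satisfying assignment exists.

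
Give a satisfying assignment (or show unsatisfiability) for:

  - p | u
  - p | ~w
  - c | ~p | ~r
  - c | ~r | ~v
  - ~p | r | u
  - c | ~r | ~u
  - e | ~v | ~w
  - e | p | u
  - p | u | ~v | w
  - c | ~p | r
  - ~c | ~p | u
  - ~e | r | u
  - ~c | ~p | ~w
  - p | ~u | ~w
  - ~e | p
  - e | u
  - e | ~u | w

Try p = False:
  (p | u) forces u = True.
  (p | ~w) forces w = False.
  (~e | p) forces e = False.
  clause (e | ~u | w) is falsified — backtrack.
So p = True.
Set w = False.
Set r = False.
  then (~p | r | u) forces u = True.
  then (c | ~p | r) forces c = True.
  then (e | ~u | w) forces e = True.
Set v = False.
All clauses satisfied.

p: True; w: False; r: False; u: True; c: True; e: True; v: False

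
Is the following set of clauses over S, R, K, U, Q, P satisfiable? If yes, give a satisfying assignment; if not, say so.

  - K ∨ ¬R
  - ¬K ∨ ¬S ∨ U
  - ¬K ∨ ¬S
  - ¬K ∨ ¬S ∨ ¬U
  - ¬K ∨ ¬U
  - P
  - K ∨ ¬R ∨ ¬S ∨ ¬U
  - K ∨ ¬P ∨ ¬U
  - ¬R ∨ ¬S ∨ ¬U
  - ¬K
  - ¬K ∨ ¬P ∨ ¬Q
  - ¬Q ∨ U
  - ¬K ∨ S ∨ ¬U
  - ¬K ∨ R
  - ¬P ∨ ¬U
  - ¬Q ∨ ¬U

S=T, R=F, K=F, U=F, Q=F, P=T

Unit clause (P) forces P = True.
Unit clause (¬K) forces K = False.
In (¬P ∨ ¬U) only ¬U is left, so U = False.
In (K ∨ ¬R) only ¬R is left, so R = False.
In (¬Q ∨ U) only ¬Q is left, so Q = False.
Set S = True.
All clauses satisfied.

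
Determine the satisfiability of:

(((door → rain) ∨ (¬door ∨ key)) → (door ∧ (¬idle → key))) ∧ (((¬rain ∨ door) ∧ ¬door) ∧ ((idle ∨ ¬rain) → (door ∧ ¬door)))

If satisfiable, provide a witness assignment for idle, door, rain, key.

Case door = True: the conjunct ¬door is False.
Case door = False: the conjunct ((door → rain) ∨ (¬door ∨ key)) → (door ∧ (¬idle → key)) becomes (True ∨ True) → (False ∧ (¬idle → key)) = False.
Both cases fail — unsatisfiable.

The formula is unsatisfiable.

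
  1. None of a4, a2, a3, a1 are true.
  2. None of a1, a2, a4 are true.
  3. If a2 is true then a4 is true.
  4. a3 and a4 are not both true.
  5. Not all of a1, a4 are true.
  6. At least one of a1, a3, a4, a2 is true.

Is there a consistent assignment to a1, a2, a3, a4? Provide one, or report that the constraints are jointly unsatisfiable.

Unsatisfiable

Case a1 = True:
  Constraint (1) is violated (a1=T) — contradiction.
Case a1 = False:
  (1) forces a4 = False.
  (1) forces a2 = False.
  (1) forces a3 = False.
  Constraint (6) is violated (a1=F, a3=F, a4=F, a2=F) — contradiction.
Both cases fail — unsatisfiable.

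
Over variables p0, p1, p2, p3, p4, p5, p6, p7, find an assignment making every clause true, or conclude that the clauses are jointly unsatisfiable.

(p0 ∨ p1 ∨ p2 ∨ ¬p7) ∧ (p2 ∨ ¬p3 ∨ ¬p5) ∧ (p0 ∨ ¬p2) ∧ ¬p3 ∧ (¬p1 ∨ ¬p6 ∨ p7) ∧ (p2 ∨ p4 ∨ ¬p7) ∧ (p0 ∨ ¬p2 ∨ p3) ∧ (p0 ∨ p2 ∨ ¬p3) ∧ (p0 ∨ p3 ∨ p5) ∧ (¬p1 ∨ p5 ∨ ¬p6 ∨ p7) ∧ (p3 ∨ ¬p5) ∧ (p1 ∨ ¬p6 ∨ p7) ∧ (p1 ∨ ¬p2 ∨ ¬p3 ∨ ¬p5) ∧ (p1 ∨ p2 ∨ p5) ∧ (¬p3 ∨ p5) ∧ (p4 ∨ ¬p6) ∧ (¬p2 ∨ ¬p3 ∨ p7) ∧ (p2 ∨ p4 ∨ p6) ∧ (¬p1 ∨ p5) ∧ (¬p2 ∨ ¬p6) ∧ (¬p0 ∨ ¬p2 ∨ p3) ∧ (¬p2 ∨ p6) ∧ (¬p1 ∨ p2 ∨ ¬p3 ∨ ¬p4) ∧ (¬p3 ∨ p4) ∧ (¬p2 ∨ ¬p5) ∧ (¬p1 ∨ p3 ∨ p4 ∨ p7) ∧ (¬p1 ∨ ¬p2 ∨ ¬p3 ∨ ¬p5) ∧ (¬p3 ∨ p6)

Unsatisfiable — no assignment works.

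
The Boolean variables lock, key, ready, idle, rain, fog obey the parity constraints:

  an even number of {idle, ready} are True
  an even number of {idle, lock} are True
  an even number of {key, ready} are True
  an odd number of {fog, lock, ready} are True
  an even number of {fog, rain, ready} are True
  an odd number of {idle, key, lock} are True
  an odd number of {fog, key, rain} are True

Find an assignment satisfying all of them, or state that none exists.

UNSATISFIABLE

Adding constraints 3, 5, 7 mod 2: every variable appears an even number of times on the left, so the left side is 0.
But the right sides sum to 1 (mod 2). 0 ≠ 1 — the system is inconsistent.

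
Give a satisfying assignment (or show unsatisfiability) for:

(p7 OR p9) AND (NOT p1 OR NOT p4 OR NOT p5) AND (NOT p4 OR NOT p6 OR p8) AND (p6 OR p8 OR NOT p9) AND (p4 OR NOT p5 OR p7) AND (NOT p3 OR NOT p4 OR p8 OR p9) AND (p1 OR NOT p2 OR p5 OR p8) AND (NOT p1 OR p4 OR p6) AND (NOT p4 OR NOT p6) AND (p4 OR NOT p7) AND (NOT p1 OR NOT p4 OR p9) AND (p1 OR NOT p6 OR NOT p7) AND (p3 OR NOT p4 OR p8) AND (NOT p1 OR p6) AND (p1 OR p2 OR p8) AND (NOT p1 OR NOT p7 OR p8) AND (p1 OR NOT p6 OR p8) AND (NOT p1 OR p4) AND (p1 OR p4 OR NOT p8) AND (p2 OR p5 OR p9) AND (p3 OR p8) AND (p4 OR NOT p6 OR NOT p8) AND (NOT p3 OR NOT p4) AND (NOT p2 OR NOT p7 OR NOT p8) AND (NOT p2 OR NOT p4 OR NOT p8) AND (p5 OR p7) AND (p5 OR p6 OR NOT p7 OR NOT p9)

p1=F; p2=F; p3=F; p4=T; p5=T; p6=F; p7=T; p8=T; p9=T

Try p1 = True:
  (NOT p1 OR p6) forces p6 = True.
  (NOT p4 OR NOT p6) forces p4 = False.
  clause (NOT p1 OR p4) is falsified — backtrack.
So p1 = False.
Set p2 = False.
  then (p1 OR p2 OR p8) forces p8 = True.
  then (p1 OR p4 OR NOT p8) forces p4 = True.
  then (NOT p3 OR NOT p4) forces p3 = False.
  then (NOT p4 OR NOT p6) forces p6 = False.
Set p5 = True.
Set p7 = True.
Set p9 = True.
All clauses satisfied.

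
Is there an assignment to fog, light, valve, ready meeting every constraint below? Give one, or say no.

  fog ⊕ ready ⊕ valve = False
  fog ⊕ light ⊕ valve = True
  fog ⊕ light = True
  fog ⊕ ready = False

fog = True, light = False, valve = False, ready = True

fog ⊕ ready ⊕ valve = T ⊕ T ⊕ F = False ✓
fog ⊕ light ⊕ valve = T ⊕ F ⊕ F = True ✓
fog ⊕ light = T ⊕ F = True ✓
fog ⊕ ready = T ⊕ T = False ✓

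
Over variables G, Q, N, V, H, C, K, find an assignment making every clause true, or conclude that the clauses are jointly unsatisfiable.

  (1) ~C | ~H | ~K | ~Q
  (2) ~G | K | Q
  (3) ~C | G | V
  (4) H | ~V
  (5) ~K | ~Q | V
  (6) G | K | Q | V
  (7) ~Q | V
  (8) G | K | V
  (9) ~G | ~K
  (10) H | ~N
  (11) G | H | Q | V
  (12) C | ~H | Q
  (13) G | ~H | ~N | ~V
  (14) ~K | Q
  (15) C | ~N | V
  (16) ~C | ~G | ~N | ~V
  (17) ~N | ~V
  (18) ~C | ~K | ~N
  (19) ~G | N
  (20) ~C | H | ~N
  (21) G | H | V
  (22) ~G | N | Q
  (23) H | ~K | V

Set G = False.
Set Q = True.
  then (~Q | V) forces V = True.
  then (~N | ~V) forces N = False.
  then (H | ~V) forces H = True.
Set C = False.
Set K = False.
All clauses satisfied.

G = False, Q = True, N = False, V = True, H = True, C = False, K = False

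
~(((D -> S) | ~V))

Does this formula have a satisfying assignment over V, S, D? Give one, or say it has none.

V=T; S=F; D=T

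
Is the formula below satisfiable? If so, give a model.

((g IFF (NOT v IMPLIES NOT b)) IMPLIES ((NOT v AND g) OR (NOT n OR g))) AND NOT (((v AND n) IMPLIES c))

c: False, b: False, g: True, v: True, n: True

  (g IFF (NOT v IMPLIES NOT b)) IMPLIES ((NOT v AND g) OR (NOT n OR g)) = True
    g IFF (NOT v IMPLIES NOT b) = True
      NOT v IMPLIES NOT b = True
        NOT v = False
        NOT b = True
    (NOT v AND g) OR (NOT n OR g) = True
      NOT v AND g = False
        NOT v = False
      NOT n OR g = True
        NOT n = False
  NOT (((v AND n) IMPLIES c)) = True
    (v AND n) IMPLIES c = False
      v AND n = True
Both conjuncts True, so the formula holds.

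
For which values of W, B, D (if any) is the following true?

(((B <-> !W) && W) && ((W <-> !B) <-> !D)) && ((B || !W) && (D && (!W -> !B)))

Case W = True: the formula simplifies to (!B && (!B <-> !D)) && (B && D).
  B = True: the conjunct !B is False.
  B = False: the conjunct B is False.
Case W = False: the conjunct W is False.
Both cases fail — unsatisfiable.

Unsatisfiable — no assignment works.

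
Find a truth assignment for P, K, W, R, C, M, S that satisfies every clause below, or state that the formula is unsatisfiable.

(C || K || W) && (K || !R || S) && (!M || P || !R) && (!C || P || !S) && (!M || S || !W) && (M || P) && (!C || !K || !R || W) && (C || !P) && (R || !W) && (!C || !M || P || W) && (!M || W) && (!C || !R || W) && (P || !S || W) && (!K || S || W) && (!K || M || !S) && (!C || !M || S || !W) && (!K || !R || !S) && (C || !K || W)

P: True; K: False; W: False; R: False; C: True; M: False; S: True

Set P = True.
  then (C || !P) forces C = True.
Set K = False.
Set W = False.
  then (!M || W) forces M = False.
  then (!C || !R || W) forces R = False.
Set S = True.
All clauses satisfied.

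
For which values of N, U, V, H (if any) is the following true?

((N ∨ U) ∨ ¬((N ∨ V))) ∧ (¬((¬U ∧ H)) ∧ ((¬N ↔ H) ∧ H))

N=F, U=T, V=F, H=T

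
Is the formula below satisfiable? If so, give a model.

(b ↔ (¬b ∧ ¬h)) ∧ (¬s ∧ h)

s = False, h = True, b = False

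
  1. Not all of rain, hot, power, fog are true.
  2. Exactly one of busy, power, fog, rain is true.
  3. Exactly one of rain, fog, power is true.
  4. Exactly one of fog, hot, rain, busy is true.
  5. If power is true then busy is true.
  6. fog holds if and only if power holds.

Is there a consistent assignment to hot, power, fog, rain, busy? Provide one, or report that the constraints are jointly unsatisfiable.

hot=F; power=F; fog=F; rain=T; busy=F

  (1) {rain, hot, power, fog}: 1/4 true — not all ✓
  (2) {busy, power, fog, rain}: 1 true — exactly one ✓
  (3) {rain, fog, power}: 1 true — exactly one ✓
  (4) {fog, hot, rain, busy}: 1 true — exactly one ✓
  (5) power=F ⇒ busy: vacuous ✓
  (6) fog=F, power=F — same ✓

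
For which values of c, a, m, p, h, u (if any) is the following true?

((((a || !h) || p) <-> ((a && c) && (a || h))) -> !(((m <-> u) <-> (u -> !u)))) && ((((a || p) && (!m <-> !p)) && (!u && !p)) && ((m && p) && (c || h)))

The formula is unsatisfiable.

Case p = True: the conjunct !p is False.
Case p = False: the conjunct p is False.
Both cases fail — unsatisfiable.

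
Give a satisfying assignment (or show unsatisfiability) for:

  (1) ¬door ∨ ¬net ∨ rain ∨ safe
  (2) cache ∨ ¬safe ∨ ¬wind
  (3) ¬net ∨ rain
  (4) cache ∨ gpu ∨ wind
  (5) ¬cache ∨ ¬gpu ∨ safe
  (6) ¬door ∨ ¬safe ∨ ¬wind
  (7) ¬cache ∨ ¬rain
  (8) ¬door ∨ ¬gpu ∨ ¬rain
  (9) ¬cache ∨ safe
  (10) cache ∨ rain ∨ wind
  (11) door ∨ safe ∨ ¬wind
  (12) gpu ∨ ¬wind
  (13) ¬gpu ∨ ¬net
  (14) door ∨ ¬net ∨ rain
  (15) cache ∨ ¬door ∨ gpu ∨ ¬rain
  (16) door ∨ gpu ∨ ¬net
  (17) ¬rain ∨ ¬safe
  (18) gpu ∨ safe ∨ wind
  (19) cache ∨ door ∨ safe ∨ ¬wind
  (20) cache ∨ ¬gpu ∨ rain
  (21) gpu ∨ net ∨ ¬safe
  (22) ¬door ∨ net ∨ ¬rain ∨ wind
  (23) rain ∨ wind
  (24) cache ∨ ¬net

safe = True, wind = True, gpu = True, door = False, cache = True, rain = False, net = False

Set safe = True.
  then (¬rain ∨ ¬safe) forces rain = False.
  then (rain ∨ wind) forces wind = True.
  then (cache ∨ ¬safe ∨ ¬wind) forces cache = True.
  then (¬net ∨ rain) forces net = False.
  then (¬door ∨ ¬safe ∨ ¬wind) forces door = False.
  then (gpu ∨ ¬wind) forces gpu = True.
All clauses satisfied.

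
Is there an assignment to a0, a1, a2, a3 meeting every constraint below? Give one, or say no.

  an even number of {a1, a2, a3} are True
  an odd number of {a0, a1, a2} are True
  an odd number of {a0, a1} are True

a0=F, a1=T, a2=F, a3=T

{a1, a2, a3}: 2 true → even ✓
{a0, a1, a2}: 1 true → odd ✓
{a0, a1}: 1 true → odd ✓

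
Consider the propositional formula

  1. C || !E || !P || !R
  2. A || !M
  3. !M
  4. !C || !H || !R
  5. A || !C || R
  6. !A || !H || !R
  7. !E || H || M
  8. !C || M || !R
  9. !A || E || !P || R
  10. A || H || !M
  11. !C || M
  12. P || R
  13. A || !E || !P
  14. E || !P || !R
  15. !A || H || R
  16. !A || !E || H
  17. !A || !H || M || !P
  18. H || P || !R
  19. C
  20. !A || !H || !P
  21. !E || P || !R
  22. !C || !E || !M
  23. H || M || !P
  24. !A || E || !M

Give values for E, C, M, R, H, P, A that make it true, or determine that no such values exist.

Unsatisfiable

Case C = True:
  (!M) forces M = False.
  Clause (!C || M) is falsified — contradiction.
Case C = False:
  Clause (C) is falsified — contradiction.
Both cases fail, so the formula is unsatisfiable.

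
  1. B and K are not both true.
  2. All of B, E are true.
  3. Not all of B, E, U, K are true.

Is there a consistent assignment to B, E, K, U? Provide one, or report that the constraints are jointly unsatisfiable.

B = True; E = True; K = False; U = True

  (1) B=T, K=F — not both ✓
  (2) {B, E}: all 2 true ✓
  (3) {B, E, U, K}: 3/4 true — not all ✓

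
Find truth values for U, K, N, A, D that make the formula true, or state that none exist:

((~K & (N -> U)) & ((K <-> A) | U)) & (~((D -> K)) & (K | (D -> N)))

U: True; K: False; N: True; A: True; D: True

  (~K & (N -> U)) & ((K <-> A) | U) = True
    ~K & (N -> U) = True
      ~K = True
      N -> U = True
    (K <-> A) | U = True
      K <-> A = False
  ~((D -> K)) & (K | (D -> N)) = True
    ~((D -> K)) = True
      D -> K = False
    K | (D -> N) = True
      D -> N = True
Both conjuncts True, so the formula holds.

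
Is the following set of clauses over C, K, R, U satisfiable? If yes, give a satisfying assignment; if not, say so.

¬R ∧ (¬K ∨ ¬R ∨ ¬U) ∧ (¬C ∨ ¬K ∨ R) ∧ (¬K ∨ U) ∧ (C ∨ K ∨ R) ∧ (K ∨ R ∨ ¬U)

C = True, K = False, R = False, U = False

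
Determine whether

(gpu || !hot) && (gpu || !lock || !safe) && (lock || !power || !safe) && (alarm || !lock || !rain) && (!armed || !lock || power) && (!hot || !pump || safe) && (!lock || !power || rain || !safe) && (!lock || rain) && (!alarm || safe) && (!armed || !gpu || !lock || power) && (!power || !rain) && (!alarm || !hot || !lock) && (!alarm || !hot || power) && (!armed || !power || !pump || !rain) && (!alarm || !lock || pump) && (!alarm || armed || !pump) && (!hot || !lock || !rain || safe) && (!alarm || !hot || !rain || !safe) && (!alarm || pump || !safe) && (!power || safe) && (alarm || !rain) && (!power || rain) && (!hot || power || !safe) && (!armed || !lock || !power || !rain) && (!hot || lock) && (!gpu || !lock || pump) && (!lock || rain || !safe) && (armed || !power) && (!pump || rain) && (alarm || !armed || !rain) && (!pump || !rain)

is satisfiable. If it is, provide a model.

rain = False, lock = False, hot = False, pump = False, alarm = False, power = False, safe = False, gpu = False, armed = False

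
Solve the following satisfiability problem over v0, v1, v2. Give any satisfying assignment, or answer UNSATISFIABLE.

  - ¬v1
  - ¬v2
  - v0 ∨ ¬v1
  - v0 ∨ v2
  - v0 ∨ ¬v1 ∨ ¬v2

Unit clause (¬v1) forces v1 = False.
Unit clause (¬v2) forces v2 = False.
In (v0 ∨ v2) only v0 is left, so v0 = True.
All clauses satisfied.

v0: True, v1: False, v2: False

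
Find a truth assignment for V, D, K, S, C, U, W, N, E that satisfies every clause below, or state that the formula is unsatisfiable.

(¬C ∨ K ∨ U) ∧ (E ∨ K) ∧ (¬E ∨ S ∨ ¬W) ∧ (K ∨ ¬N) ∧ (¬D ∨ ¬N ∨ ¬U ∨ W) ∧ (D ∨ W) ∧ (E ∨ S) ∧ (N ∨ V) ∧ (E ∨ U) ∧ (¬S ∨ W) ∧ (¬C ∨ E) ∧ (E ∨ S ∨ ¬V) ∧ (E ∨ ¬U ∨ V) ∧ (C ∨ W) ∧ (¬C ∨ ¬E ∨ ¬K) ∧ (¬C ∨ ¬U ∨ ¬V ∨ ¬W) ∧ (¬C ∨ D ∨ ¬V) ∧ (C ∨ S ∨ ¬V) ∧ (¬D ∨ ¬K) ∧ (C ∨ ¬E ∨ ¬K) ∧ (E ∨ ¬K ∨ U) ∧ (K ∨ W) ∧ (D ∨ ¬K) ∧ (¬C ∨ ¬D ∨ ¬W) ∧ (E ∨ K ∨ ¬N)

V: True; D: False; K: False; S: True; C: False; U: True; W: True; N: False; E: True

Try V = False:
  (N ∨ V) forces N = True.
  (K ∨ ¬N) forces K = True.
  (¬D ∨ ¬K) forces D = False.
  clause (D ∨ ¬K) is falsified — backtrack.
So V = True.
Set D = False.
  then (D ∨ W) forces W = True.
  then (¬C ∨ D ∨ ¬V) forces C = False.
  then (C ∨ S ∨ ¬V) forces S = True.
  then (D ∨ ¬K) forces K = False.
  then (E ∨ K) forces E = True.
  then (K ∨ ¬N) forces N = False.
Set U = True.
All clauses satisfied.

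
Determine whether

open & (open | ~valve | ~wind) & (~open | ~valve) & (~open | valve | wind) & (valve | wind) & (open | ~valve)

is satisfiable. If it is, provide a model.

Unit clause (open) forces open = True.
In (~open | ~valve) only ~valve is left, so valve = False.
In (~open | valve | wind) only wind is left, so wind = True.
Check each clause:
  (open): open holds.
  (open | ~valve | ~wind): open holds.
  (~open | ~valve): ~valve holds.
  (~open | valve | wind): wind holds.
  (valve | wind): wind holds.
  (open | ~valve): open holds.
All clauses satisfied.

open=T, wind=T, valve=F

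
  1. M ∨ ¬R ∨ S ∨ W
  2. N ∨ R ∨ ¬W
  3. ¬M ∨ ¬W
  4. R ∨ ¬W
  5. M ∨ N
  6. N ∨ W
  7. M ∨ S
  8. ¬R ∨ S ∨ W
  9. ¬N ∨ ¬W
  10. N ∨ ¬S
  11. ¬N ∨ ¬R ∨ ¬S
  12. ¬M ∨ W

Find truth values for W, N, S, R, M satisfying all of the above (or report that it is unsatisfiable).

W: False; N: True; S: True; R: False; M: False

Try W = True:
  (¬M ∨ ¬W) forces M = False.
  (R ∨ ¬W) forces R = True.
  (M ∨ N) forces N = True.
  clause (¬N ∨ ¬W) is falsified — backtrack.
So W = False.
  then (N ∨ W) forces N = True.
  then (¬M ∨ W) forces M = False.
  then (M ∨ S) forces S = True.
  then (¬N ∨ ¬R ∨ ¬S) forces R = False.
All clauses satisfied.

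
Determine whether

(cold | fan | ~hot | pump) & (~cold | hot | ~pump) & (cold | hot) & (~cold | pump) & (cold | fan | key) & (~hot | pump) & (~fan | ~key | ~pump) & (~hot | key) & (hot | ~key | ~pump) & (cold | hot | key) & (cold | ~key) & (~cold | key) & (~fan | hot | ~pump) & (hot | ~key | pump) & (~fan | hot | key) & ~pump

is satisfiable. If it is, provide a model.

Case pump = True:
  Clause (~pump) is falsified — contradiction.
Case pump = False:
  (~cold | pump) forces cold = False.
  (cold | hot) forces hot = True.
  Clause (~hot | pump) is falsified — contradiction.
Both cases fail, so the formula is unsatisfiable.

Unsatisfiable — no assignment works.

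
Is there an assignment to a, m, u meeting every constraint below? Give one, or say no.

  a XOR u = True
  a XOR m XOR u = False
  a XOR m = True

a: False, m: True, u: True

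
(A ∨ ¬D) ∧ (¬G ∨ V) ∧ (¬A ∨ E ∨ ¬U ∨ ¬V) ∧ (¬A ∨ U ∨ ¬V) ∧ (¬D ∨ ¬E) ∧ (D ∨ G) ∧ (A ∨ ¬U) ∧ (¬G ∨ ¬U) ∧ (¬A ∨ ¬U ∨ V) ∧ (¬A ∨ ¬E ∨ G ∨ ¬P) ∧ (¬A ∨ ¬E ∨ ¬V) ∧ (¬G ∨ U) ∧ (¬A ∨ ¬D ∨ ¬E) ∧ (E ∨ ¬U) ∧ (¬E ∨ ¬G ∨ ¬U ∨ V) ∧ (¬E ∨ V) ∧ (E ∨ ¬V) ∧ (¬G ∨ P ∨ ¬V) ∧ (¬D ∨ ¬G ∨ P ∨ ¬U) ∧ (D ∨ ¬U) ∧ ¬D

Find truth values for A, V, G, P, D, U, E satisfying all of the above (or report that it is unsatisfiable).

Unsatisfiable — no assignment works.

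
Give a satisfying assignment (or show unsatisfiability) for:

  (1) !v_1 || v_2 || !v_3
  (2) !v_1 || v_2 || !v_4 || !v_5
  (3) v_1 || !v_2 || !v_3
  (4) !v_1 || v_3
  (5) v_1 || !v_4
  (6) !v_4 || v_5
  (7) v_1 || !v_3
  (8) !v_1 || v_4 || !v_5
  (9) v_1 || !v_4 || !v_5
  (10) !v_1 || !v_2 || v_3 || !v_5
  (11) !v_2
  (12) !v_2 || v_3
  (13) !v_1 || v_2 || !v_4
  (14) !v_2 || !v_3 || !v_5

Unit clause (!v_2) forces v_2 = False.
Set v_1 = False.
  then (v_1 || !v_4) forces v_4 = False.
  then (v_1 || !v_3) forces v_3 = False.
Set v_5 = True.
All clauses satisfied.

v_1: False; v_2: False; v_3: False; v_4: False; v_5: True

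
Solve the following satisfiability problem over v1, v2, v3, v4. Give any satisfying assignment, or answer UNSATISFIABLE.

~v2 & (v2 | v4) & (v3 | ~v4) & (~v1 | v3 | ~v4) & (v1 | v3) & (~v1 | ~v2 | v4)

Unit clause (~v2) forces v2 = False.
In (v2 | v4) only v4 is left, so v4 = True.
In (v3 | ~v4) only v3 is left, so v3 = True.
Set v1 = True.
Check each clause:
  (~v2): ~v2 holds.
  (v2 | v4): v4 holds.
  (v3 | ~v4): v3 holds.
  (~v1 | v3 | ~v4): v3 holds.
  (v1 | v3): v1 holds.
  (~v1 | ~v2 | v4): ~v2 holds.
All clauses satisfied.

v1 = True, v2 = False, v3 = True, v4 = True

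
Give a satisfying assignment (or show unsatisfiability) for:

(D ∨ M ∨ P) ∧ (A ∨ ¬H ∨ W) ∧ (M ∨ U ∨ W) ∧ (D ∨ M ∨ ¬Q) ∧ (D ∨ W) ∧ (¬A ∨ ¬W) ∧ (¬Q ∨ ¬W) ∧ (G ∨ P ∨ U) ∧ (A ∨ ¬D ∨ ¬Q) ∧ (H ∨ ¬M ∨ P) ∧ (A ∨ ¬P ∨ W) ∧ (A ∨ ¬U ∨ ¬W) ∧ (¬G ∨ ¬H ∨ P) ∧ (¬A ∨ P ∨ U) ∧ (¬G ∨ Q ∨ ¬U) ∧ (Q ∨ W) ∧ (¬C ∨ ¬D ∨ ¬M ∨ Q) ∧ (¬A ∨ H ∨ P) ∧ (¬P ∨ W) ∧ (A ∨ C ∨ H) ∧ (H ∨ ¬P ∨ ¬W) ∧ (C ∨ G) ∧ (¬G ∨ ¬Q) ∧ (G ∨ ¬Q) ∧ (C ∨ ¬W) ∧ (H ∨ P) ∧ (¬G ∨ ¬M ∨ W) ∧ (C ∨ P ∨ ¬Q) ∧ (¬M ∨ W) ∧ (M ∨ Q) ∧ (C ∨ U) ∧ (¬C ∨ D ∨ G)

C=T, U=F, H=T, Q=F, A=F, M=T, P=T, D=F, G=T, W=T

Try C = False:
  (C ∨ G) forces G = True.
  (¬G ∨ ¬Q) forces Q = False.
  (¬G ∨ Q ∨ ¬U) forces U = False.
  clause (C ∨ U) is falsified — backtrack.
So C = True.
Set U = False.
Set H = True.
Set Q = False.
  then (Q ∨ W) forces W = True.
  then (M ∨ Q) forces M = True.
  then (¬A ∨ ¬W) forces A = False.
  then (¬C ∨ ¬D ∨ ¬M ∨ Q) forces D = False.
  then (¬C ∨ D ∨ G) forces G = True.
  then (¬G ∨ ¬H ∨ P) forces P = True.
All clauses satisfied.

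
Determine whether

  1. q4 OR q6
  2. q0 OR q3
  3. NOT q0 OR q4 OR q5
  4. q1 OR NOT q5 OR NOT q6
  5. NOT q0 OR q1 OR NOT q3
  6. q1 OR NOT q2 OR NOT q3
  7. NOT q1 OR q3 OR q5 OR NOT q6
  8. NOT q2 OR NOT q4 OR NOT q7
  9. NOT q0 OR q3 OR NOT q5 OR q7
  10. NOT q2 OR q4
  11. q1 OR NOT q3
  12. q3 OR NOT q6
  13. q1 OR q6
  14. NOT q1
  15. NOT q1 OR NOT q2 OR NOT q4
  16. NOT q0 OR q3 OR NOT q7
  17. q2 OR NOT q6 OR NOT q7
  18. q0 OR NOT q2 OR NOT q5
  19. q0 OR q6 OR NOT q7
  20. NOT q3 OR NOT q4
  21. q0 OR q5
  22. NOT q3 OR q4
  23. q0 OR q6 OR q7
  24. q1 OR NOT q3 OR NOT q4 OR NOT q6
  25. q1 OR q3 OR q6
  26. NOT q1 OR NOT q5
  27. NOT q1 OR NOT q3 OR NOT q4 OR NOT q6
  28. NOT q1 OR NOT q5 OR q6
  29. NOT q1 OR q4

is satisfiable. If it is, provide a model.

No satisfying assignment exists.

Case q1 = True:
  Clause (NOT q1) is falsified — contradiction.
Case q1 = False:
  (q1 OR NOT q3) forces q3 = False.
  (q0 OR q3) forces q0 = True.
  (q3 OR NOT q6) forces q6 = False.
  Clause (q1 OR q6) is falsified — contradiction.
Both cases fail, so the formula is unsatisfiable.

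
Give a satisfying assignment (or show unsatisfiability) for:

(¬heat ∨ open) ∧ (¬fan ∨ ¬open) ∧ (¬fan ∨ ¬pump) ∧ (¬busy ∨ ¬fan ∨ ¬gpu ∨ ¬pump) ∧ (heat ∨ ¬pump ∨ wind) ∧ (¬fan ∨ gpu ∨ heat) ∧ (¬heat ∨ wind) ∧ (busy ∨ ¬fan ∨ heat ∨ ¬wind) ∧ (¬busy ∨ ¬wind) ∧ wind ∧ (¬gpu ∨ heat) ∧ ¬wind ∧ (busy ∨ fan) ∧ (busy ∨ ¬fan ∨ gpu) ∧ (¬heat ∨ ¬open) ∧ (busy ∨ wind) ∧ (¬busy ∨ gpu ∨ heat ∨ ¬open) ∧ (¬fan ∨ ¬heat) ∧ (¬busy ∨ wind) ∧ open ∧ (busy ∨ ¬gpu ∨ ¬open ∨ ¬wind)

The formula is unsatisfiable.

Case wind = True:
  Clause (¬wind) is falsified — contradiction.
Case wind = False:
  Clause (wind) is falsified — contradiction.
Both cases fail, so the formula is unsatisfiable.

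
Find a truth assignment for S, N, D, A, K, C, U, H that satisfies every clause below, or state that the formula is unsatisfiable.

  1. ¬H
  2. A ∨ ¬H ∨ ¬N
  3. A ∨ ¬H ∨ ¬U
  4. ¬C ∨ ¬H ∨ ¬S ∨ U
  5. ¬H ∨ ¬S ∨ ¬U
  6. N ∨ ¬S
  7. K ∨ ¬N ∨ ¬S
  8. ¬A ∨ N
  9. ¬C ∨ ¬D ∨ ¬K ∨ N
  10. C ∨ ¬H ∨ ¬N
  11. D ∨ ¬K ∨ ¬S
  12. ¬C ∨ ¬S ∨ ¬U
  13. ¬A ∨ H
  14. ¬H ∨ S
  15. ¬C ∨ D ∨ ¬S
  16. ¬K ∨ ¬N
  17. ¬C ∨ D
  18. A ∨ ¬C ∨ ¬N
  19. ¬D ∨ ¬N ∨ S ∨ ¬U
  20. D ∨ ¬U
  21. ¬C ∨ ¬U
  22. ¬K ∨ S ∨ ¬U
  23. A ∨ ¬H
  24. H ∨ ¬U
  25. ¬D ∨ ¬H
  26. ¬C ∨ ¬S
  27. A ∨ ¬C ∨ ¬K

S = False; N = False; D = False; A = False; K = True; C = False; U = False; H = False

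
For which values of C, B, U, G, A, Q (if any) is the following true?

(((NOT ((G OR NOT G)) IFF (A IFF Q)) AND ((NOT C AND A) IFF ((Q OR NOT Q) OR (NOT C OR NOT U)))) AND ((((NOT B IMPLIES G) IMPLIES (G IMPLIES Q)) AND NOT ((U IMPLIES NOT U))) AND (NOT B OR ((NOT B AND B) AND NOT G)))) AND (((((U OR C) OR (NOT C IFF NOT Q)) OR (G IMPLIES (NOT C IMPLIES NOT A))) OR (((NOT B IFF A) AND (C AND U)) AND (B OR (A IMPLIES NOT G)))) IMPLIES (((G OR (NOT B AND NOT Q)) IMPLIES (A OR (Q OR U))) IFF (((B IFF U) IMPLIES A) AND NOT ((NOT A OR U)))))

Case U = True: the conjunct ((((U OR C) OR (NOT C IFF NOT Q)) OR (G IMPLIES (NOT C IMPLIES NOT A))) OR (((NOT B IFF A) AND (C AND U)) AND (B OR (A IMPLIES NOT G)))) IMPLIES (((G OR (NOT B AND NOT Q)) IMPLIES (A OR (Q OR U))) IFF (((B IFF U) IMPLIES A) AND NOT ((NOT A OR U)))) becomes (True OR (((NOT B IFF A) AND C) AND (B OR (A IMPLIES NOT G)))) IMPLIES (True IFF False) = False.
Case U = False: the conjunct NOT ((U IMPLIES NOT U)) becomes NOT ((False IMPLIES True)) = False.
Both cases fail — unsatisfiable.

No satisfying assignment exists.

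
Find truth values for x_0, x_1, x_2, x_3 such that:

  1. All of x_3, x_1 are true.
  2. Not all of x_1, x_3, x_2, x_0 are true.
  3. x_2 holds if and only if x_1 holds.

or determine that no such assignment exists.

x_0 = False; x_1 = True; x_2 = True; x_3 = True

  (1) {x_3, x_1}: all 2 true ✓
  (2) {x_1, x_3, x_2, x_0}: 3/4 true — not all ✓
  (3) x_2=T, x_1=T — same ✓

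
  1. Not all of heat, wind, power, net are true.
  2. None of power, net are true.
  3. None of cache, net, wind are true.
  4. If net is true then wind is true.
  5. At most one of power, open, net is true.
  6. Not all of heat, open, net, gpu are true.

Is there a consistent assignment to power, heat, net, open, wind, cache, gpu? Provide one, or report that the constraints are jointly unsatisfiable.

power: False; heat: True; net: False; open: False; wind: False; cache: False; gpu: False

  (1) {heat, wind, power, net}: 1/4 true — not all ✓
  (2) {power, net}: 0 true — none ✓
  (3) {cache, net, wind}: 0 true — none ✓
  (4) net=F ⇒ wind: vacuous ✓
  (5) {power, open, net}: 0 true — at most one ✓
  (6) {heat, open, net, gpu}: 1/4 true — not all ✓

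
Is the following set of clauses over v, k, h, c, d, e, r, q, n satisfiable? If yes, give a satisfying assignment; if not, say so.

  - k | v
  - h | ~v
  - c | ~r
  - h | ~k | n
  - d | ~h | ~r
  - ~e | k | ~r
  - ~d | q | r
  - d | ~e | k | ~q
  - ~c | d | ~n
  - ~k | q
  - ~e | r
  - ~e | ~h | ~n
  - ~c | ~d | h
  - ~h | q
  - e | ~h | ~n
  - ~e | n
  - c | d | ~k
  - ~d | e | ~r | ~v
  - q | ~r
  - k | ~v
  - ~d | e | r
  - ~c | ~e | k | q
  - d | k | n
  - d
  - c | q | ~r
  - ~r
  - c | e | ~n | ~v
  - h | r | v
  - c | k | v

Case r = True:
  Clause (~r) is falsified — contradiction.
Case r = False:
  (~e | r) forces e = False.
  (~d | e | r) forces d = False.
  Clause (d) is falsified — contradiction.
Both cases fail, so the formula is unsatisfiable.

The formula is unsatisfiable.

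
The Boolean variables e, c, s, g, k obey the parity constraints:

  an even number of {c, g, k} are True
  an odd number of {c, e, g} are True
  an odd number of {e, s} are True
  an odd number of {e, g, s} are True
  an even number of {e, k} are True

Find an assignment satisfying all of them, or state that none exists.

Adding constraints 1, 2, 5 mod 2: every variable appears an even number of times on the left, so the left side is 0.
But the right sides sum to 1 (mod 2). 0 ≠ 1 — the system is inconsistent.

Unsatisfiable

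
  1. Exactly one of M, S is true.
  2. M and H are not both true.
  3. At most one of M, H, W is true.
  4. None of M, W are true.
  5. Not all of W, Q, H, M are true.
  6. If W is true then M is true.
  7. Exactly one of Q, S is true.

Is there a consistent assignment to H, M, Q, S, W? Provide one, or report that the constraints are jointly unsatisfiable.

H=T, M=F, Q=F, S=T, W=F

  (1) {M, S}: 1 true — exactly one ✓
  (2) M=F, H=T — not both ✓
  (3) {M, H, W}: 1 true — at most one ✓
  (4) {M, W}: 0 true — none ✓
  (5) {W, Q, H, M}: 1/4 true — not all ✓
  (6) W=F ⇒ M: vacuous ✓
  (7) {Q, S}: 1 true — exactly one ✓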